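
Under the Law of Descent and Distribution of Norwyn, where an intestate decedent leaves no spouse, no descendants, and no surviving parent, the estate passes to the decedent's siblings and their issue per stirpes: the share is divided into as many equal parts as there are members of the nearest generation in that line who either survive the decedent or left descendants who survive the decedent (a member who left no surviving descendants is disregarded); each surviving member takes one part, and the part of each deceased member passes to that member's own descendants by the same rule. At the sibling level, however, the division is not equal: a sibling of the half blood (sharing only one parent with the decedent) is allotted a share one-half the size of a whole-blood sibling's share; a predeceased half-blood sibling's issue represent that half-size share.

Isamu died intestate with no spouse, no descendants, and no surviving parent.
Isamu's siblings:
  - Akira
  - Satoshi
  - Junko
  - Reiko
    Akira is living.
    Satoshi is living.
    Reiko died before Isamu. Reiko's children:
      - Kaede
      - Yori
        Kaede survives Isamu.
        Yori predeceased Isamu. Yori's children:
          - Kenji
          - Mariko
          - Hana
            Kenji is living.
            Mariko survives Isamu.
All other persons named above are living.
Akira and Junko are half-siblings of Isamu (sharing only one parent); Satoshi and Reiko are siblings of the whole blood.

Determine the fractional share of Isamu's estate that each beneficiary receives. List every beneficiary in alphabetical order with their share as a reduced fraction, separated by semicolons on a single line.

No spouse, descendants, or parent survives, so the estate passes to Isamu's siblings per stirpes.
Half-blood siblings count for one-half the weight of whole-blood siblings at the initial division.
Dividing 1 in proportion to weights (total weight 3): Akira (weight 1/2) → 1/6; Satoshi (weight 1) → 1/3; Junko (weight 1/2) → 1/6; Reiko (weight 1) → 1/3.
Akira is living and takes 1/6.
Satoshi is living and takes 1/3.
Junko is living and takes 1/6.
Reiko predeceased; the 1/3 allotted to Reiko's branch passes to Reiko's issue by representation.
The 1/3 is divided into 2 equal shares of 1/6 among Kaede, Yori.
Kaede is living and takes 1/6.
Yori predeceased; the 1/6 allotted to Yori's branch passes to Yori's issue by representation.
The 1/6 is divided into 3 equal shares of 1/18 among Kenji, Mariko, Hana.
Kenji is living and takes 1/18.
Mariko is living and takes 1/18.
Hana is living and takes 1/18.

Akira 1/6; Hana 1/18; Junko 1/6; Kaede 1/6; Kenji 1/18; Mariko 1/18; Satoshi 1/3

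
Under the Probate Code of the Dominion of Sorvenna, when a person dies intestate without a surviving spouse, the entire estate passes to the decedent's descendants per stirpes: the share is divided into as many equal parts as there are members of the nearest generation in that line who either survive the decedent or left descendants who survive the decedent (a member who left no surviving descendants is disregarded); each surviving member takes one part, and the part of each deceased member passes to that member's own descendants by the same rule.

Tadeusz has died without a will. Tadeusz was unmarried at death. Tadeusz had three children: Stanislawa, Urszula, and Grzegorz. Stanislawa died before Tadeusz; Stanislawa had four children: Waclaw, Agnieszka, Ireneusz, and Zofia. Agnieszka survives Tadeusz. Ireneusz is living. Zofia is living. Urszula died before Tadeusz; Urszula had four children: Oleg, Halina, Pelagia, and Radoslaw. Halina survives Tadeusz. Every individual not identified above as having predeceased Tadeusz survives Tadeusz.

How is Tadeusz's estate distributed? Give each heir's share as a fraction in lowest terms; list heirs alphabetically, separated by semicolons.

Agnieszka 1/12; Grzegorz 1/3; Halina 1/12; Ireneusz 1/12; Oleg 1/12; Pelagia 1/12; Radoslaw 1/12; Waclaw 1/12; Zofia 1/12

There is no surviving spouse, so the entire estate passes to Tadeusz's descendants per stirpes.
The estate is divided into 3 equal shares of 1/3 among Stanislawa, Urszula, Grzegorz.
Stanislawa predeceased; the 1/3 allotted to Stanislawa's branch passes to Stanislawa's issue by representation.
The 1/3 is divided into 4 equal shares of 1/12 among Waclaw, Agnieszka, Ireneusz, Zofia.
Waclaw is living and takes 1/12.
Agnieszka is living and takes 1/12.
Ireneusz is living and takes 1/12.
Zofia is living and takes 1/12.
Urszula predeceased; the 1/3 allotted to Urszula's branch passes to Urszula's issue by representation.
The 1/3 is divided into 4 equal shares of 1/12 among Oleg, Halina, Pelagia, Radoslaw.
Oleg is living and takes 1/12.
Halina is living and takes 1/12.
Pelagia is living and takes 1/12.
Radoslaw is living and takes 1/12.
Grzegorz is living and takes 1/3.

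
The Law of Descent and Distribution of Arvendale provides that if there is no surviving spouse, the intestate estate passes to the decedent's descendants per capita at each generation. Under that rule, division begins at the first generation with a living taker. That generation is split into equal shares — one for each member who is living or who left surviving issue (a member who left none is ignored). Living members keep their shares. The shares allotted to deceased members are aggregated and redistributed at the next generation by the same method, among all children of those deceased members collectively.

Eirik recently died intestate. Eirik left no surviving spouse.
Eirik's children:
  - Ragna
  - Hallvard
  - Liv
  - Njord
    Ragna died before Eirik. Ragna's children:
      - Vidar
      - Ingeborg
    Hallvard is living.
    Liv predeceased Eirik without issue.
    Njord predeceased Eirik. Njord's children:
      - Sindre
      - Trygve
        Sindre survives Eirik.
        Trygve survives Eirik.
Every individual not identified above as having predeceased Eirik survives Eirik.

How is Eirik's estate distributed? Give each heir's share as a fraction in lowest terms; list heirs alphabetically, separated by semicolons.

Hallvard 1/3; Ingeborg 1/6; Sindre 1/6; Trygve 1/6; Vidar 1/6

There is no surviving spouse, so the entire estate passes to Eirik's descendants per capita at each generation.
At generation 1 (Ragna, Hallvard, Njord) there are 3 shares of (1)/3 = 1/3 each.
Living: Hallvard — each takes 1/3.
Deceased: Ragna and Njord. Their combined 2/3 is pooled and carried to generation 2.
At generation 2 (Vidar, Ingeborg, Sindre, Trygve) there are 4 shares of (2/3)/4 = 1/6 each.
Living: Vidar, Ingeborg, Sindre, and Trygve — each takes 1/6.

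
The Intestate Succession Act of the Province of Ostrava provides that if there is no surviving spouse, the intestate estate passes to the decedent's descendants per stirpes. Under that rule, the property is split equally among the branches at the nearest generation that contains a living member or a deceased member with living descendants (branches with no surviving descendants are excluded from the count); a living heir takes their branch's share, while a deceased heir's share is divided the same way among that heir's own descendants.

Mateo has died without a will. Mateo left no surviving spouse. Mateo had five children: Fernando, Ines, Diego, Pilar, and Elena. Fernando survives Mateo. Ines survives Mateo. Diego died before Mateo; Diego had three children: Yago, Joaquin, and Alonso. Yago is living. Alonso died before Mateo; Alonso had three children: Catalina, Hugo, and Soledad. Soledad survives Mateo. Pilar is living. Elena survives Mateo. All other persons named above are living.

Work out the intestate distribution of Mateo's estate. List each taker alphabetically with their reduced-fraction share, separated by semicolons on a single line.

Catalina 1/45; Elena 1/5; Fernando 1/5; Hugo 1/45; Ines 1/5; Joaquin 1/15; Pilar 1/5; Soledad 1/45; Yago 1/15

There is no surviving spouse, so the entire estate passes to Mateo's descendants per stirpes.
The estate is divided into 5 equal shares of 1/5 among Fernando, Ines, Diego, Pilar, Elena.
Fernando is living and takes 1/5.
Ines is living and takes 1/5.
Diego predeceased; the 1/5 allotted to Diego's branch passes to Diego's issue by representation.
The 1/5 is divided into 3 equal shares of 1/15 among Yago, Joaquin, Alonso.
Yago is living and takes 1/15.
Joaquin is living and takes 1/15.
Alonso predeceased; the 1/15 allotted to Alonso's branch passes to Alonso's issue by representation.
The 1/15 is divided into 3 equal shares of 1/45 among Catalina, Hugo, Soledad.
Catalina is living and takes 1/45.
Hugo is living and takes 1/45.
Soledad is living and takes 1/45.
Pilar is living and takes 1/5.
Elena is living and takes 1/5.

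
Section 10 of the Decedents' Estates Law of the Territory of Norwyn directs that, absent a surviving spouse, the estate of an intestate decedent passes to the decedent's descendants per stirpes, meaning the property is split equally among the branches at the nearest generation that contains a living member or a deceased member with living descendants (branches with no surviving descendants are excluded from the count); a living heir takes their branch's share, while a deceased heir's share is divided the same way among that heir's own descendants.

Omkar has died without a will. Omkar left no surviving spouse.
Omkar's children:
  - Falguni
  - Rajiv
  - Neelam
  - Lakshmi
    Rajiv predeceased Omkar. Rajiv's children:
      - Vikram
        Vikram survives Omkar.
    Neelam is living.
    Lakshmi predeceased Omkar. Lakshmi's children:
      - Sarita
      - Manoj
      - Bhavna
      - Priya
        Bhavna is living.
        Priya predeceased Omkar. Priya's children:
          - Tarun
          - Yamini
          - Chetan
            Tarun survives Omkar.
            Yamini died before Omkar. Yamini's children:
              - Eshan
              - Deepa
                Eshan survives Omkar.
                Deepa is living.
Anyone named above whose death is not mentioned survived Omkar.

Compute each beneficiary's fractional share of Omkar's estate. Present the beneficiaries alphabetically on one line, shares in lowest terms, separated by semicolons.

There is no surviving spouse, so the entire estate passes to Omkar's descendants per stirpes.
The estate is divided into 4 equal shares of 1/4 among Falguni, Rajiv, Neelam, Lakshmi.
Falguni is living and takes 1/4.
Rajiv predeceased; the 1/4 allotted to Rajiv's branch passes to Rajiv's issue by representation.
Vikram is the sole taker at this level and receives the full 1/4.
Neelam is living and takes 1/4.
Lakshmi predeceased; the 1/4 allotted to Lakshmi's branch passes to Lakshmi's issue by representation.
The 1/4 is divided into 4 equal shares of 1/16 among Sarita, Manoj, Bhavna, Priya.
Sarita is living and takes 1/16.
Manoj is living and takes 1/16.
Bhavna is living and takes 1/16.
Priya predeceased; the 1/16 allotted to Priya's branch passes to Priya's issue by representation.
The 1/16 is divided into 3 equal shares of 1/48 among Tarun, Yamini, Chetan.
Tarun is living and takes 1/48.
Yamini predeceased; the 1/48 allotted to Yamini's branch passes to Yamini's issue by representation.
The 1/48 is divided into 2 equal shares of 1/96 among Eshan, Deepa.
Eshan is living and takes 1/96.
Deepa is living and takes 1/96.
Chetan is living and takes 1/48.

Bhavna 1/16; Chetan 1/48; Deepa 1/96; Eshan 1/96; Falguni 1/4; Manoj 1/16; Neelam 1/4; Sarita 1/16; Tarun 1/48; Vikram 1/4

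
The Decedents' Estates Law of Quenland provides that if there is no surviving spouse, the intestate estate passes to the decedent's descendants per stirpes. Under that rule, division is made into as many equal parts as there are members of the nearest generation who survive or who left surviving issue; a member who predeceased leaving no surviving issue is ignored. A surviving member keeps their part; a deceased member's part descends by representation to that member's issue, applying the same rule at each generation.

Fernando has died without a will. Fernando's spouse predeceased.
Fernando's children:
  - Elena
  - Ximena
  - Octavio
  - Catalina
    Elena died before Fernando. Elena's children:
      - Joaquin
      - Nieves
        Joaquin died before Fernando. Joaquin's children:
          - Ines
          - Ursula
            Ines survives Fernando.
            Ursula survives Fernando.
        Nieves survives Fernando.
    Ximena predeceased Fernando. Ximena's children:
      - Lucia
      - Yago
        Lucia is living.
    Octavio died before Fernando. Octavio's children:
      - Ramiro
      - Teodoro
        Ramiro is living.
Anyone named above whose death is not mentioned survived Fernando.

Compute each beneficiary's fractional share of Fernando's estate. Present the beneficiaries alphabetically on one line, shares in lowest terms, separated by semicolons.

Catalina 1/4; Ines 1/16; Lucia 1/8; Nieves 1/8; Ramiro 1/8; Teodoro 1/8; Ursula 1/16; Yago 1/8

There is no surviving spouse, so the entire estate passes to Fernando's descendants per stirpes.
The estate is divided into 4 equal shares of 1/4 among Elena, Ximena, Octavio, Catalina.
Elena predeceased; the 1/4 allotted to Elena's branch passes to Elena's issue by representation.
The 1/4 is divided into 2 equal shares of 1/8 among Joaquin, Nieves.
Joaquin predeceased; the 1/8 allotted to Joaquin's branch passes to Joaquin's issue by representation.
The 1/8 is divided into 2 equal shares of 1/16 among Ines, Ursula.
Ines is living and takes 1/16.
Ursula is living and takes 1/16.
Nieves is living and takes 1/8.
Ximena predeceased; the 1/4 allotted to Ximena's branch passes to Ximena's issue by representation.
The 1/4 is divided into 2 equal shares of 1/8 among Lucia, Yago.
Lucia is living and takes 1/8.
Yago is living and takes 1/8.
Octavio predeceased; the 1/4 allotted to Octavio's branch passes to Octavio's issue by representation.
The 1/4 is divided into 2 equal shares of 1/8 among Ramiro, Teodoro.
Ramiro is living and takes 1/8.
Teodoro is living and takes 1/8.
Catalina is living and takes 1/4.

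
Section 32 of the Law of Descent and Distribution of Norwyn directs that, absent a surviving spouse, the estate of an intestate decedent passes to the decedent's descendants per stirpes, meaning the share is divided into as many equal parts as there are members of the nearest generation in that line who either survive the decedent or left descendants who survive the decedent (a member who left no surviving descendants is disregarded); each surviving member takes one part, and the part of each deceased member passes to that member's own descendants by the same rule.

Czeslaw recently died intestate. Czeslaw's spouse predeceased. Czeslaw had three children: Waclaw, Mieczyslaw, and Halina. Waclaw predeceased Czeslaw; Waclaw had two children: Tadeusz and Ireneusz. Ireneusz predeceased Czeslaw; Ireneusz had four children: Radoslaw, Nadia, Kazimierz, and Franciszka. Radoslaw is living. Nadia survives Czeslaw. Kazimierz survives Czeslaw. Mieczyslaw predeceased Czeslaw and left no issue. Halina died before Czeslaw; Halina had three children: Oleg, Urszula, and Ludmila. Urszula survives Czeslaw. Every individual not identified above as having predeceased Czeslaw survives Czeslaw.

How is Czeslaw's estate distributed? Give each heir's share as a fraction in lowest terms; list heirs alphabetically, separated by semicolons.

There is no surviving spouse, so the entire estate passes to Czeslaw's descendants per stirpes.
Mieczyslaw left no surviving issue, so that branch lapses and is disregarded.
The estate is divided into 2 equal shares of 1/2 among Waclaw, Halina.
Waclaw predeceased; the 1/2 allotted to Waclaw's branch passes to Waclaw's issue by representation.
The 1/2 is divided into 2 equal shares of 1/4 among Tadeusz, Ireneusz.
Tadeusz is living and takes 1/4.
Ireneusz predeceased; the 1/4 allotted to Ireneusz's branch passes to Ireneusz's issue by representation.
The 1/4 is divided into 4 equal shares of 1/16 among Radoslaw, Nadia, Kazimierz, Franciszka.
Radoslaw is living and takes 1/16.
Nadia is living and takes 1/16.
Kazimierz is living and takes 1/16.
Franciszka is living and takes 1/16.
Halina predeceased; the 1/2 allotted to Halina's branch passes to Halina's issue by representation.
The 1/2 is divided into 3 equal shares of 1/6 among Oleg, Urszula, Ludmila.
Oleg is living and takes 1/6.
Urszula is living and takes 1/6.
Ludmila is living and takes 1/6.

Franciszka 1/16; Kazimierz 1/16; Ludmila 1/6; Nadia 1/16; Oleg 1/6; Radoslaw 1/16; Tadeusz 1/4; Urszula 1/6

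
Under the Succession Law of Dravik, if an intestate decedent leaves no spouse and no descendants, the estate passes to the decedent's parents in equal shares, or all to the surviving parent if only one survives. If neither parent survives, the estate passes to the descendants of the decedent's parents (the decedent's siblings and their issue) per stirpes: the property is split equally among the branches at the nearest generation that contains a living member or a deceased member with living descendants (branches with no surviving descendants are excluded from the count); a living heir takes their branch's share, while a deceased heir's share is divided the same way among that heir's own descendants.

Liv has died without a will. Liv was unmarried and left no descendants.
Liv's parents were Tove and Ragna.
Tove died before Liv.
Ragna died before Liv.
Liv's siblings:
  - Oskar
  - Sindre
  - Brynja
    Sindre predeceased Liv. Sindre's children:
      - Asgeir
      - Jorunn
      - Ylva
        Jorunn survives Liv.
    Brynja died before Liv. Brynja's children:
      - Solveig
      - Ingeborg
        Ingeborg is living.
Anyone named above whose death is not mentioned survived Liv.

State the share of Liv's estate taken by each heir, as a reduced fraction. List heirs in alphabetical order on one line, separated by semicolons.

Neither parent survives and there are no descendants, so the estate passes to Liv's siblings and their issue per stirpes.
The estate is divided into 3 equal shares of 1/3 among Oskar, Sindre, Brynja.
Oskar is living and takes 1/3.
Sindre predeceased; the 1/3 allotted to Sindre's branch passes to Sindre's issue by representation.
The 1/3 is divided into 3 equal shares of 1/9 among Asgeir, Jorunn, Ylva.
Asgeir is living and takes 1/9.
Jorunn is living and takes 1/9.
Ylva is living and takes 1/9.
Brynja predeceased; the 1/3 allotted to Brynja's branch passes to Brynja's issue by representation.
The 1/3 is divided into 2 equal shares of 1/6 among Solveig, Ingeborg.
Solveig is living and takes 1/6.
Ingeborg is living and takes 1/6.

Asgeir 1/9; Ingeborg 1/6; Jorunn 1/9; Oskar 1/3; Solveig 1/6; Ylva 1/9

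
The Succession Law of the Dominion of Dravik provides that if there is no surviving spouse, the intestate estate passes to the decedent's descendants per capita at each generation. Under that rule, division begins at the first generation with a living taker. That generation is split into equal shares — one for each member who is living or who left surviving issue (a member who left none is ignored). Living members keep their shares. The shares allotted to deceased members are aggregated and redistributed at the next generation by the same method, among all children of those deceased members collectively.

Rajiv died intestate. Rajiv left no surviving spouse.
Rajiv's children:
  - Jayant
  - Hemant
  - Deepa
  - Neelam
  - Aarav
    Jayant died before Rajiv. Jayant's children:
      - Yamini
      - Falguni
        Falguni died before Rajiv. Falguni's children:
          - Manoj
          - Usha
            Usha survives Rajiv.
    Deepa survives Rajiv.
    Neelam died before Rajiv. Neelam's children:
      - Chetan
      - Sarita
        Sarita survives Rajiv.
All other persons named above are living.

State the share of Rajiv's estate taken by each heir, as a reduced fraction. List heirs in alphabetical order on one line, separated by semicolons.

There is no surviving spouse, so the entire estate passes to Rajiv's descendants per capita at each generation.
At generation 1 (Jayant, Hemant, Deepa, Neelam, Aarav) there are 5 shares of (1)/5 = 1/5 each.
Living: Hemant, Deepa, and Aarav — each takes 1/5.
Deceased: Jayant and Neelam. Their combined 2/5 is pooled and carried to generation 2.
At generation 2 (Yamini, Falguni, Chetan, Sarita) there are 4 shares of (2/5)/4 = 1/10 each.
Living: Yamini, Chetan, and Sarita — each takes 1/10.
Deceased: Falguni. That 1/10 share is carried to generation 3.
At generation 3 (Manoj, Usha) there are 2 shares of (1/10)/2 = 1/20 each.
Living: Manoj and Usha — each takes 1/20.

Aarav 1/5; Chetan 1/10; Deepa 1/5; Hemant 1/5; Manoj 1/20; Sarita 1/10; Usha 1/20; Yamini 1/10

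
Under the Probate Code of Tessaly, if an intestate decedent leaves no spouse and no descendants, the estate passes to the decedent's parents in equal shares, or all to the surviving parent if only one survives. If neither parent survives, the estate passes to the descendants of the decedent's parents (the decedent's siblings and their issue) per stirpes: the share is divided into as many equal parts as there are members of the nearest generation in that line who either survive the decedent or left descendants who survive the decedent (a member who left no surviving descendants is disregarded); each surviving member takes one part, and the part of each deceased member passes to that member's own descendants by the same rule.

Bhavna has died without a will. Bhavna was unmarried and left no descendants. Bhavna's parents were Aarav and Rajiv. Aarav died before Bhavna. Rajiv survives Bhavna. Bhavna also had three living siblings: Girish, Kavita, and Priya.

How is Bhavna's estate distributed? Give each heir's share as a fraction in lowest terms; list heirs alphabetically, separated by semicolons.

Rajiv 1

Only one parent, Rajiv, survives, so Rajiv takes the entire estate. The siblings take nothing because a surviving parent has priority.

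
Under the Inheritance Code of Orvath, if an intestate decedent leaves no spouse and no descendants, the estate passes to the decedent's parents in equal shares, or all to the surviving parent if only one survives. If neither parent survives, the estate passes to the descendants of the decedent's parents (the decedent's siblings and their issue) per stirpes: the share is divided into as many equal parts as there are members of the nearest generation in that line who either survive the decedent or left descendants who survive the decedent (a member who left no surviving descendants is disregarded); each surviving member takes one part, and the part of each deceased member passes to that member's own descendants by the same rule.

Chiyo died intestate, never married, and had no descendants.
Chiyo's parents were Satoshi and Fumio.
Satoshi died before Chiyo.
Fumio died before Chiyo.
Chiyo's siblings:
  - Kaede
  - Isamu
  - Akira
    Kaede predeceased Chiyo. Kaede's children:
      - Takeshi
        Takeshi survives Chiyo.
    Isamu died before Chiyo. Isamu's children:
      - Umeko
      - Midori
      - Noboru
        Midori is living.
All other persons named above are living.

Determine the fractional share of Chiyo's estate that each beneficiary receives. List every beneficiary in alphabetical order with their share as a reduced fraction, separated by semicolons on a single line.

Neither parent survives and there are no descendants, so the estate passes to Chiyo's siblings and their issue per stirpes.
The estate is divided into 3 equal shares of 1/3 among Kaede, Isamu, Akira.
Kaede predeceased; the 1/3 allotted to Kaede's branch passes to Kaede's issue by representation.
Takeshi is the sole taker at this level and receives the full 1/3.
Isamu predeceased; the 1/3 allotted to Isamu's branch passes to Isamu's issue by representation.
The 1/3 is divided into 3 equal shares of 1/9 among Umeko, Midori, Noboru.
Umeko is living and takes 1/9.
Midori is living and takes 1/9.
Noboru is living and takes 1/9.
Akira is living and takes 1/3.

Akira 1/3; Midori 1/9; Noboru 1/9; Takeshi 1/3; Umeko 1/9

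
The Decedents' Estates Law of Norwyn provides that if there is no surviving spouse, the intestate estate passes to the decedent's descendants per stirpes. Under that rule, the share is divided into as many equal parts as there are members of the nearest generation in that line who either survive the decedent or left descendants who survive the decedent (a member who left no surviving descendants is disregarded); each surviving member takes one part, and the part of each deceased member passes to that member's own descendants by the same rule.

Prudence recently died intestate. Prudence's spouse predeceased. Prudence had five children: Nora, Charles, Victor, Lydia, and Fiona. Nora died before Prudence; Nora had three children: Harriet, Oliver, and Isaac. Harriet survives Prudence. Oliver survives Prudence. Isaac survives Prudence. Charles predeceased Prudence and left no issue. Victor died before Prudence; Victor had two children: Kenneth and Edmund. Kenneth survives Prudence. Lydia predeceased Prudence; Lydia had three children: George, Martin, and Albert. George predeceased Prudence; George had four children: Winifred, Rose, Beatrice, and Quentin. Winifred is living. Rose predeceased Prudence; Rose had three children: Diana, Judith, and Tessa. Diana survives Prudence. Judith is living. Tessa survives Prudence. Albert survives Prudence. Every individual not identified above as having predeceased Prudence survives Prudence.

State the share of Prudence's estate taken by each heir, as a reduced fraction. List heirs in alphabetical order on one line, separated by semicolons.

There is no surviving spouse, so the entire estate passes to Prudence's descendants per stirpes.
Charles left no surviving issue, so that branch lapses and is disregarded.
The estate is divided into 4 equal shares of 1/4 among Nora, Victor, Lydia, Fiona.
Nora predeceased; the 1/4 allotted to Nora's branch passes to Nora's issue by representation.
The 1/4 is divided into 3 equal shares of 1/12 among Harriet, Oliver, Isaac.
Harriet is living and takes 1/12.
Oliver is living and takes 1/12.
Isaac is living and takes 1/12.
Victor predeceased; the 1/4 allotted to Victor's branch passes to Victor's issue by representation.
The 1/4 is divided into 2 equal shares of 1/8 among Kenneth, Edmund.
Kenneth is living and takes 1/8.
Edmund is living and takes 1/8.
Lydia predeceased; the 1/4 allotted to Lydia's branch passes to Lydia's issue by representation.
The 1/4 is divided into 3 equal shares of 1/12 among George, Martin, Albert.
George predeceased; the 1/12 allotted to George's branch passes to George's issue by representation.
The 1/12 is divided into 4 equal shares of 1/48 among Winifred, Rose, Beatrice, Quentin.
Winifred is living and takes 1/48.
Rose predeceased; the 1/48 allotted to Rose's branch passes to Rose's issue by representation.
The 1/48 is divided into 3 equal shares of 1/144 among Diana, Judith, Tessa.
Diana is living and takes 1/144.
Judith is living and takes 1/144.
Tessa is living and takes 1/144.
Beatrice is living and takes 1/48.
Quentin is living and takes 1/48.
Martin is living and takes 1/12.
Albert is living and takes 1/12.
Fiona is living and takes 1/4.

Albert 1/12; Beatrice 1/48; Diana 1/144; Edmund 1/8; Fiona 1/4; Harriet 1/12; Isaac 1/12; Judith 1/144; Kenneth 1/8; Martin 1/12; Oliver 1/12; Quentin 1/48; Tessa 1/144; Winifred 1/48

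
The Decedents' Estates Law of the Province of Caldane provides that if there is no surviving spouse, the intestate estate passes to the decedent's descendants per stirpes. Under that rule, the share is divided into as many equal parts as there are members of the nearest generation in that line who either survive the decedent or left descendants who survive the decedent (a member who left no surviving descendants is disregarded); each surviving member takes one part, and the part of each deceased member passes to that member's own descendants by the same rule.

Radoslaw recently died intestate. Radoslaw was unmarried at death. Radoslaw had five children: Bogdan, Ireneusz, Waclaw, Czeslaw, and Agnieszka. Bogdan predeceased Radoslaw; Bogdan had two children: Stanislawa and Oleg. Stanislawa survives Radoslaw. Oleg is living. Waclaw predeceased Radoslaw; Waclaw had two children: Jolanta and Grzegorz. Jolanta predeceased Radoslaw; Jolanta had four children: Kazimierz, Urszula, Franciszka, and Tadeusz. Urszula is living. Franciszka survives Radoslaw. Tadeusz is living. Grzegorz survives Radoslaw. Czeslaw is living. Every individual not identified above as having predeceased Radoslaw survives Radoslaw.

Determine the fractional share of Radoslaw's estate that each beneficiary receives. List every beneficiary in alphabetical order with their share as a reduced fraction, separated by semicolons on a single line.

There is no surviving spouse, so the entire estate passes to Radoslaw's descendants per stirpes.
The estate is divided into 5 equal shares of 1/5 among Bogdan, Ireneusz, Waclaw, Czeslaw, Agnieszka.
Bogdan predeceased; the 1/5 allotted to Bogdan's branch passes to Bogdan's issue by representation.
The 1/5 is divided into 2 equal shares of 1/10 among Stanislawa, Oleg.
Stanislawa is living and takes 1/10.
Oleg is living and takes 1/10.
Ireneusz is living and takes 1/5.
Waclaw predeceased; the 1/5 allotted to Waclaw's branch passes to Waclaw's issue by representation.
The 1/5 is divided into 2 equal shares of 1/10 among Jolanta, Grzegorz.
Jolanta predeceased; the 1/10 allotted to Jolanta's branch passes to Jolanta's issue by representation.
The 1/10 is divided into 4 equal shares of 1/40 among Kazimierz, Urszula, Franciszka, Tadeusz.
Kazimierz is living and takes 1/40.
Urszula is living and takes 1/40.
Franciszka is living and takes 1/40.
Tadeusz is living and takes 1/40.
Grzegorz is living and takes 1/10.
Czeslaw is living and takes 1/5.
Agnieszka is living and takes 1/5.

Agnieszka 1/5; Czeslaw 1/5; Franciszka 1/40; Grzegorz 1/10; Ireneusz 1/5; Kazimierz 1/40; Oleg 1/10; Stanislawa 1/10; Tadeusz 1/40; Urszula 1/40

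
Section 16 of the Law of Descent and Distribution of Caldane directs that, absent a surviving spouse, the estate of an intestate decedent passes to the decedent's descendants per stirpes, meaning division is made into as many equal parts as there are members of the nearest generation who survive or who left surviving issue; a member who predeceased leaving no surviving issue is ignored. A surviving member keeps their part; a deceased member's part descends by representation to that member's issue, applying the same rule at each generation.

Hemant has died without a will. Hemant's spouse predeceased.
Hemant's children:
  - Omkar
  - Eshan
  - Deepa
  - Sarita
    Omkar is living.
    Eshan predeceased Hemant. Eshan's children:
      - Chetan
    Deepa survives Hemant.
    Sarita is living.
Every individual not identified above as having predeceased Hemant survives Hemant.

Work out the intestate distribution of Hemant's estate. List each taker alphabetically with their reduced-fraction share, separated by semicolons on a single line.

Chetan 1/4; Deepa 1/4; Omkar 1/4; Sarita 1/4

There is no surviving spouse, so the entire estate passes to Hemant's descendants per stirpes.
The estate is divided into 4 equal shares of 1/4 among Omkar, Eshan, Deepa, Sarita.
Omkar is living and takes 1/4.
Eshan predeceased; the 1/4 allotted to Eshan's branch passes to Eshan's issue by representation.
Chetan is the sole taker at this level and receives the full 1/4.
Deepa is living and takes 1/4.
Sarita is living and takes 1/4.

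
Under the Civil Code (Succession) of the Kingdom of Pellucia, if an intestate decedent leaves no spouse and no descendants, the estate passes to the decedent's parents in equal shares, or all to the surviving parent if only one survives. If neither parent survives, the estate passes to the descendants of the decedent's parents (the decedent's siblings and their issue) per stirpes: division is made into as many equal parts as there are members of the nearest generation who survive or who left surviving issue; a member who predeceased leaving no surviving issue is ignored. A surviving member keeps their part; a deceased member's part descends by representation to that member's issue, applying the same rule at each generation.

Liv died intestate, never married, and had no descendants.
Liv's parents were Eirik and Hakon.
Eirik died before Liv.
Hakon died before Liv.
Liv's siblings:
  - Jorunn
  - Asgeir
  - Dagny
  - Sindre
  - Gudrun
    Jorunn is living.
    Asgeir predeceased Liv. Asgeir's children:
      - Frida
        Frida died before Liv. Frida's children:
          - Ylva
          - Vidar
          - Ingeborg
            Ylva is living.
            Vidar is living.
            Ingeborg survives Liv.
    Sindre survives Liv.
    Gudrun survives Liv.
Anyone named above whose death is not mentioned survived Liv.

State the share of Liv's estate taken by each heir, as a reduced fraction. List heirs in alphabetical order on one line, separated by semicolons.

Neither parent survives and there are no descendants, so the estate passes to Liv's siblings and their issue per stirpes.
The estate is divided into 5 equal shares of 1/5 among Jorunn, Asgeir, Dagny, Sindre, Gudrun.
Jorunn is living and takes 1/5.
Asgeir predeceased; the 1/5 allotted to Asgeir's branch passes to Asgeir's issue by representation.
Frida's line is the sole branch at this level, so the full 1/5 passes to Frida's issue by representation.
The 1/5 is divided into 3 equal shares of 1/15 among Ylva, Vidar, Ingeborg.
Ylva is living and takes 1/15.
Vidar is living and takes 1/15.
Ingeborg is living and takes 1/15.
Dagny is living and takes 1/5.
Sindre is living and takes 1/5.
Gudrun is living and takes 1/5.

Dagny 1/5; Gudrun 1/5; Ingeborg 1/15; Jorunn 1/5; Sindre 1/5; Vidar 1/15; Ylva 1/15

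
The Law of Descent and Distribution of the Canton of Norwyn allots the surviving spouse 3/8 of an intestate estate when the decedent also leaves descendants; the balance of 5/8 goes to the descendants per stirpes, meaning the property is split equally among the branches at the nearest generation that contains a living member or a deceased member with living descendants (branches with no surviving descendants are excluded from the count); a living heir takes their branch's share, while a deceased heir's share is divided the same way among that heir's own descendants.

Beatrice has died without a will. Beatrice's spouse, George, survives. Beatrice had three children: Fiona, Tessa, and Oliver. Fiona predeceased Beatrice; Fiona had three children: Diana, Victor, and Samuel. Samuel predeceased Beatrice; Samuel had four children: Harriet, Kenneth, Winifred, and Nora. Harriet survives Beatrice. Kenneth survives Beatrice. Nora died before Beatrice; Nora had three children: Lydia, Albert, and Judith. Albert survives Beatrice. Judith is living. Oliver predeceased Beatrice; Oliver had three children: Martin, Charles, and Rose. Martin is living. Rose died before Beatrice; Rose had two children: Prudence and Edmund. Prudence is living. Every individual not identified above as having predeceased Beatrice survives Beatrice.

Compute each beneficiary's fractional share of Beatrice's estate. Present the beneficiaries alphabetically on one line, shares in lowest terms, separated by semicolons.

Albert 5/864; Charles 5/72; Diana 5/72; Edmund 5/144; George 3/8; Harriet 5/288; Judith 5/864; Kenneth 5/288; Lydia 5/864; Martin 5/72; Prudence 5/144; Tessa 5/24; Victor 5/72; Winifred 5/288

George, as surviving spouse, takes 3/8.
The remaining 5/8 passes to Beatrice's descendants per stirpes.
The 5/8 is divided into 3 equal shares of 5/24 among Fiona, Tessa, Oliver.
Fiona predeceased; the 5/24 allotted to Fiona's branch passes to Fiona's issue by representation.
The 5/24 is divided into 3 equal shares of 5/72 among Diana, Victor, Samuel.
Diana is living and takes 5/72.
Victor is living and takes 5/72.
Samuel predeceased; the 5/72 allotted to Samuel's branch passes to Samuel's issue by representation.
The 5/72 is divided into 4 equal shares of 5/288 among Harriet, Kenneth, Winifred, Nora.
Harriet is living and takes 5/288.
Kenneth is living and takes 5/288.
Winifred is living and takes 5/288.
Nora predeceased; the 5/288 allotted to Nora's branch passes to Nora's issue by representation.
The 5/288 is divided into 3 equal shares of 5/864 among Lydia, Albert, Judith.
Lydia is living and takes 5/864.
Albert is living and takes 5/864.
Judith is living and takes 5/864.
Tessa is living and takes 5/24.
Oliver predeceased; the 5/24 allotted to Oliver's branch passes to Oliver's issue by representation.
The 5/24 is divided into 3 equal shares of 5/72 among Martin, Charles, Rose.
Martin is living and takes 5/72.
Charles is living and takes 5/72.
Rose predeceased; the 5/72 allotted to Rose's branch passes to Rose's issue by representation.
The 5/72 is divided into 2 equal shares of 5/144 among Prudence, Edmund.
Prudence is living and takes 5/144.
Edmund is living and takes 5/144.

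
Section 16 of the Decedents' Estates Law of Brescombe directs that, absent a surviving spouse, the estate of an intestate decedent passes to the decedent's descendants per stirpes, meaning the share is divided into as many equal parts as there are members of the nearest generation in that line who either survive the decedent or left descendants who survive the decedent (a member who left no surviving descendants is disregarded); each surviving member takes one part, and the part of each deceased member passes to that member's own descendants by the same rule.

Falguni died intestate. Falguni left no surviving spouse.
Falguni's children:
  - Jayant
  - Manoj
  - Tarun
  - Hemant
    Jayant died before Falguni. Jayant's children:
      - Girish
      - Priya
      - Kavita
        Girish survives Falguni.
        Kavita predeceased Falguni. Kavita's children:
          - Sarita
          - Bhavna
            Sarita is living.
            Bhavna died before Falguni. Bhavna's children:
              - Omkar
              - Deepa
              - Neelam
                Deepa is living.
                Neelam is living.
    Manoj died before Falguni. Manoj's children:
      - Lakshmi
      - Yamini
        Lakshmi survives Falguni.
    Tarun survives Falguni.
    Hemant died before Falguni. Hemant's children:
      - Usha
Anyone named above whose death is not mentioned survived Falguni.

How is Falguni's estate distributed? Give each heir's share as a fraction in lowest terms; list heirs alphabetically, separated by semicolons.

There is no surviving spouse, so the entire estate passes to Falguni's descendants per stirpes.
The estate is divided into 4 equal shares of 1/4 among Jayant, Manoj, Tarun, Hemant.
Jayant predeceased; the 1/4 allotted to Jayant's branch passes to Jayant's issue by representation.
The 1/4 is divided into 3 equal shares of 1/12 among Girish, Priya, Kavita.
Girish is living and takes 1/12.
Priya is living and takes 1/12.
Kavita predeceased; the 1/12 allotted to Kavita's branch passes to Kavita's issue by representation.
The 1/12 is divided into 2 equal shares of 1/24 among Sarita, Bhavna.
Sarita is living and takes 1/24.
Bhavna predeceased; the 1/24 allotted to Bhavna's branch passes to Bhavna's issue by representation.
The 1/24 is divided into 3 equal shares of 1/72 among Omkar, Deepa, Neelam.
Omkar is living and takes 1/72.
Deepa is living and takes 1/72.
Neelam is living and takes 1/72.
Manoj predeceased; the 1/4 allotted to Manoj's branch passes to Manoj's issue by representation.
The 1/4 is divided into 2 equal shares of 1/8 among Lakshmi, Yamini.
Lakshmi is living and takes 1/8.
Yamini is living and takes 1/8.
Tarun is living and takes 1/4.
Hemant predeceased; the 1/4 allotted to Hemant's branch passes to Hemant's issue by representation.
Usha is the sole taker at this level and receives the full 1/4.

Deepa 1/72; Girish 1/12; Lakshmi 1/8; Neelam 1/72; Omkar 1/72; Priya 1/12; Sarita 1/24; Tarun 1/4; Usha 1/4; Yamini 1/8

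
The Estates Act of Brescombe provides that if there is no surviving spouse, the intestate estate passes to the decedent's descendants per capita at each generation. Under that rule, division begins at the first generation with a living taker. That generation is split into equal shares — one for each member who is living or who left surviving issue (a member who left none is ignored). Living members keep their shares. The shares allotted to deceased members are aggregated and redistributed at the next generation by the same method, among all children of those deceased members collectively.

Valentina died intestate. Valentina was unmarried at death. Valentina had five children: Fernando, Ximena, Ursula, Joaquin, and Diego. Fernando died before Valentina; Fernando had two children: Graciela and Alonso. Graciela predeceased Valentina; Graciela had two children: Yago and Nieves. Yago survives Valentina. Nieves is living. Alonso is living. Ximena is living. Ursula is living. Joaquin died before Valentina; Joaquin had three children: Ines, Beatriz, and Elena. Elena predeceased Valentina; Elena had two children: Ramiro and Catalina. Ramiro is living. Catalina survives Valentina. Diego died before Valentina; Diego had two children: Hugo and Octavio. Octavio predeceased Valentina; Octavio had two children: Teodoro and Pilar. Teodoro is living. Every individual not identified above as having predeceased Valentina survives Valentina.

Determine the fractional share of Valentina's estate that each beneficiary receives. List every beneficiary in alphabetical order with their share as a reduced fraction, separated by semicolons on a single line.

Alonso 3/35; Beatriz 3/35; Catalina 3/70; Hugo 3/35; Ines 3/35; Nieves 3/70; Pilar 3/70; Ramiro 3/70; Teodoro 3/70; Ursula 1/5; Ximena 1/5; Yago 3/70

There is no surviving spouse, so the entire estate passes to Valentina's descendants per capita at each generation.
At generation 1 (Fernando, Ximena, Ursula, Joaquin, Diego) there are 5 shares of (1)/5 = 1/5 each.
Living: Ximena and Ursula — each takes 1/5.
Deceased: Fernando, Joaquin, and Diego. Their combined 3/5 is pooled and carried to generation 2.
At generation 2 (Graciela, Alonso, Ines, Beatriz, Elena, Hugo, Octavio) there are 7 shares of (3/5)/7 = 3/35 each.
Living: Alonso, Ines, Beatriz, and Hugo — each takes 3/35.
Deceased: Graciela, Elena, and Octavio. Their combined 9/35 is pooled and carried to generation 3.
At generation 3 (Yago, Nieves, Ramiro, Catalina, Teodoro, Pilar) there are 6 shares of (9/35)/6 = 3/70 each.
Living: Yago, Nieves, Ramiro, Catalina, Teodoro, and Pilar — each takes 3/70.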